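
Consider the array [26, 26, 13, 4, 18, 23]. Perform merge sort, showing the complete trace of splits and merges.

Merge sort trace:

Split: [26, 26, 13, 4, 18, 23] -> [26, 26, 13] and [4, 18, 23]
  Split: [26, 26, 13] -> [26] and [26, 13]
    Split: [26, 13] -> [26] and [13]
    Merge: [26] + [13] -> [13, 26]
  Merge: [26] + [13, 26] -> [13, 26, 26]
  Split: [4, 18, 23] -> [4] and [18, 23]
    Split: [18, 23] -> [18] and [23]
    Merge: [18] + [23] -> [18, 23]
  Merge: [4] + [18, 23] -> [4, 18, 23]
Merge: [13, 26, 26] + [4, 18, 23] -> [4, 13, 18, 23, 26, 26]

Final sorted array: [4, 13, 18, 23, 26, 26]

The merge sort proceeds by recursively splitting the array and merging sorted halves.
After all merges, the sorted array is [4, 13, 18, 23, 26, 26].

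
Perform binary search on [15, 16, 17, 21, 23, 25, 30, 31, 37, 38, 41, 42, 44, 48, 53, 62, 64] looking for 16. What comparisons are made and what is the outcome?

Binary search for 16 in [15, 16, 17, 21, 23, 25, 30, 31, 37, 38, 41, 42, 44, 48, 53, 62, 64]:

lo=0, hi=16, mid=8, arr[mid]=37 -> 37 > 16, search left half
lo=0, hi=7, mid=3, arr[mid]=21 -> 21 > 16, search left half
lo=0, hi=2, mid=1, arr[mid]=16 -> Found target at index 1!

Binary search finds 16 at index 1 after 3 comparisons. The search repeatedly halves the search space by comparing with the middle element.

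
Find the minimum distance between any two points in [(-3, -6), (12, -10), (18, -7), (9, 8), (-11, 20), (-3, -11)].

Computing all pairwise distances among 6 points:

d((-3, -6), (12, -10)) = 15.5242
d((-3, -6), (18, -7)) = 21.0238
d((-3, -6), (9, 8)) = 18.4391
d((-3, -6), (-11, 20)) = 27.2029
d((-3, -6), (-3, -11)) = 5.0 <-- minimum
d((12, -10), (18, -7)) = 6.7082
d((12, -10), (9, 8)) = 18.2483
d((12, -10), (-11, 20)) = 37.8021
d((12, -10), (-3, -11)) = 15.0333
d((18, -7), (9, 8)) = 17.4929
d((18, -7), (-11, 20)) = 39.6232
d((18, -7), (-3, -11)) = 21.3776
d((9, 8), (-11, 20)) = 23.3238
d((9, 8), (-3, -11)) = 22.4722
d((-11, 20), (-3, -11)) = 32.0156

Closest pair: (-3, -6) and (-3, -11) with distance 5.0

The closest pair is (-3, -6) and (-3, -11) with Euclidean distance 5.0. For 6 points, brute-force pairwise comparison is shown above. For large n, the divide-and-conquer algorithm (sort by x, recurse on halves, check the dividing strip) achieves O(n log n).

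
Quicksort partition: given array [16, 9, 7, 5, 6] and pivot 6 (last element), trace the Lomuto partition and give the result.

Lomuto partition with pivot = 6:

Initial array: [16, 9, 7, 5, 6]

arr[0]=16 > 6: no swap
arr[1]=9 > 6: no swap
arr[2]=7 > 6: no swap
arr[3]=5 <= 6: swap with position 0, array becomes [5, 9, 7, 16, 6]

Place pivot at position 1: [5, 6, 7, 16, 9]
Pivot position: 1

After partitioning with pivot 6, the array becomes [5, 6, 7, 16, 9]. The pivot is placed at index 1. All elements to the left of the pivot are <= 6, and all elements to the right are > 6.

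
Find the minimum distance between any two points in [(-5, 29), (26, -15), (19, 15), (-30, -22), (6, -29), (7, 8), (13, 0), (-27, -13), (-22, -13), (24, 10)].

Computing all pairwise distances among 10 points:

d((-5, 29), (26, -15)) = 53.8238
d((-5, 29), (19, 15)) = 27.7849
d((-5, 29), (-30, -22)) = 56.7979
d((-5, 29), (6, -29)) = 59.0339
d((-5, 29), (7, 8)) = 24.1868
d((-5, 29), (13, 0)) = 34.1321
d((-5, 29), (-27, -13)) = 47.4131
d((-5, 29), (-22, -13)) = 45.31
d((-5, 29), (24, 10)) = 34.6699
d((26, -15), (19, 15)) = 30.8058
d((26, -15), (-30, -22)) = 56.4358
d((26, -15), (6, -29)) = 24.4131
d((26, -15), (7, 8)) = 29.8329
d((26, -15), (13, 0)) = 19.8494
d((26, -15), (-27, -13)) = 53.0377
d((26, -15), (-22, -13)) = 48.0416
d((26, -15), (24, 10)) = 25.0799
d((19, 15), (-30, -22)) = 61.4003
d((19, 15), (6, -29)) = 45.8803
d((19, 15), (7, 8)) = 13.8924
d((19, 15), (13, 0)) = 16.1555
d((19, 15), (-27, -13)) = 53.8516
d((19, 15), (-22, -13)) = 49.6488
d((19, 15), (24, 10)) = 7.0711
d((-30, -22), (6, -29)) = 36.6742
d((-30, -22), (7, 8)) = 47.634
d((-30, -22), (13, 0)) = 48.3011
d((-30, -22), (-27, -13)) = 9.4868
d((-30, -22), (-22, -13)) = 12.0416
d((-30, -22), (24, 10)) = 62.7694
d((6, -29), (7, 8)) = 37.0135
d((6, -29), (13, 0)) = 29.8329
d((6, -29), (-27, -13)) = 36.6742
d((6, -29), (-22, -13)) = 32.249
d((6, -29), (24, 10)) = 42.9535
d((7, 8), (13, 0)) = 10.0
d((7, 8), (-27, -13)) = 39.9625
d((7, 8), (-22, -13)) = 35.805
d((7, 8), (24, 10)) = 17.1172
d((13, 0), (-27, -13)) = 42.0595
d((13, 0), (-22, -13)) = 37.3363
d((13, 0), (24, 10)) = 14.8661
d((-27, -13), (-22, -13)) = 5.0 <-- minimum
d((-27, -13), (24, 10)) = 55.9464
d((-22, -13), (24, 10)) = 51.4296

Closest pair: (-27, -13) and (-22, -13) with distance 5.0

The closest pair is (-27, -13) and (-22, -13) with Euclidean distance 5.0. For 10 points, brute-force pairwise comparison is shown above. For large n, the divide-and-conquer algorithm (sort by x, recurse on halves, check the dividing strip) achieves O(n log n).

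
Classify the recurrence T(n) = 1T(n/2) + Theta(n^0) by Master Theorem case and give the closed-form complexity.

Master Theorem for T(n) = 1T(n/2) + O(n^0):

a = 1, b = 2, c = 0
log_b(a) = log_2(1) = 0.0000

Case 2: c = 0 = log_2(1) = 0.0000
T(n) = O(n^0 log n) = O(log n)

For T(n) = 1T(n/2) + O(n^0): log_2(1) = 0.0000. This is Case 2 of the Master Theorem (c = log_b(a), equal work at all levels), giving O(log n).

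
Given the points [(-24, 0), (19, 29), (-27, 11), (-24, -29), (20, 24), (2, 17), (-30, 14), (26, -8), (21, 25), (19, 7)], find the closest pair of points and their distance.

Computing all pairwise distances among 10 points:

d((-24, 0), (19, 29)) = 51.8652
d((-24, 0), (-27, 11)) = 11.4018
d((-24, 0), (-24, -29)) = 29.0
d((-24, 0), (20, 24)) = 50.1199
d((-24, 0), (2, 17)) = 31.0644
d((-24, 0), (-30, 14)) = 15.2315
d((-24, 0), (26, -8)) = 50.636
d((-24, 0), (21, 25)) = 51.4782
d((-24, 0), (19, 7)) = 43.566
d((19, 29), (-27, 11)) = 49.3964
d((19, 29), (-24, -29)) = 72.2011
d((19, 29), (20, 24)) = 5.099
d((19, 29), (2, 17)) = 20.8087
d((19, 29), (-30, 14)) = 51.2445
d((19, 29), (26, -8)) = 37.6563
d((19, 29), (21, 25)) = 4.4721
d((19, 29), (19, 7)) = 22.0
d((-27, 11), (-24, -29)) = 40.1123
d((-27, 11), (20, 24)) = 48.7647
d((-27, 11), (2, 17)) = 29.6142
d((-27, 11), (-30, 14)) = 4.2426
d((-27, 11), (26, -8)) = 56.3028
d((-27, 11), (21, 25)) = 50.0
d((-27, 11), (19, 7)) = 46.1736
d((-24, -29), (20, 24)) = 68.884
d((-24, -29), (2, 17)) = 52.8394
d((-24, -29), (-30, 14)) = 43.4166
d((-24, -29), (26, -8)) = 54.231
d((-24, -29), (21, 25)) = 70.2922
d((-24, -29), (19, 7)) = 56.0803
d((20, 24), (2, 17)) = 19.3132
d((20, 24), (-30, 14)) = 50.9902
d((20, 24), (26, -8)) = 32.5576
d((20, 24), (21, 25)) = 1.4142 <-- minimum
d((20, 24), (19, 7)) = 17.0294
d((2, 17), (-30, 14)) = 32.1403
d((2, 17), (26, -8)) = 34.6554
d((2, 17), (21, 25)) = 20.6155
d((2, 17), (19, 7)) = 19.7231
d((-30, 14), (26, -8)) = 60.1664
d((-30, 14), (21, 25)) = 52.1728
d((-30, 14), (19, 7)) = 49.4975
d((26, -8), (21, 25)) = 33.3766
d((26, -8), (19, 7)) = 16.5529
d((21, 25), (19, 7)) = 18.1108

Closest pair: (20, 24) and (21, 25) with distance 1.4142

The closest pair is (20, 24) and (21, 25) with Euclidean distance 1.4142. For 10 points, brute-force pairwise comparison is shown above. For large n, the divide-and-conquer algorithm (sort by x, recurse on halves, check the dividing strip) achieves O(n log n).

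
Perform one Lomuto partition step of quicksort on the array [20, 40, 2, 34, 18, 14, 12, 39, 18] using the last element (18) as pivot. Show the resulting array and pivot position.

Lomuto partition with pivot = 18:

Initial array: [20, 40, 2, 34, 18, 14, 12, 39, 18]

arr[0]=20 > 18: no swap
arr[1]=40 > 18: no swap
arr[2]=2 <= 18: swap with position 0, array becomes [2, 40, 20, 34, 18, 14, 12, 39, 18]
arr[3]=34 > 18: no swap
arr[4]=18 <= 18: swap with position 1, array becomes [2, 18, 20, 34, 40, 14, 12, 39, 18]
arr[5]=14 <= 18: swap with position 2, array becomes [2, 18, 14, 34, 40, 20, 12, 39, 18]
arr[6]=12 <= 18: swap with position 3, array becomes [2, 18, 14, 12, 40, 20, 34, 39, 18]
arr[7]=39 > 18: no swap

Place pivot at position 4: [2, 18, 14, 12, 18, 20, 34, 39, 40]
Pivot position: 4

After partitioning with pivot 18, the array becomes [2, 18, 14, 12, 18, 20, 34, 39, 40]. The pivot is placed at index 4. All elements to the left of the pivot are <= 18, and all elements to the right are > 18.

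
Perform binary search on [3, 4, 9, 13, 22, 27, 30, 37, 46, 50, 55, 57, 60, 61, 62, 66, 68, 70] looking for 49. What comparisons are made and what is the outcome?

Binary search for 49 in [3, 4, 9, 13, 22, 27, 30, 37, 46, 50, 55, 57, 60, 61, 62, 66, 68, 70]:

lo=0, hi=17, mid=8, arr[mid]=46 -> 46 < 49, search right half
lo=9, hi=17, mid=13, arr[mid]=61 -> 61 > 49, search left half
lo=9, hi=12, mid=10, arr[mid]=55 -> 55 > 49, search left half
lo=9, hi=9, mid=9, arr[mid]=50 -> 50 > 49, search left half
lo=9 > hi=8, target 49 not found

Binary search determines that 49 is not in the array after 4 comparisons. The search space was exhausted without finding the target.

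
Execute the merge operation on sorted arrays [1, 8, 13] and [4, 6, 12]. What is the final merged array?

Merging process:

Compare 1 vs 4: take 1 from left. Merged: [1]
Compare 8 vs 4: take 4 from right. Merged: [1, 4]
Compare 8 vs 6: take 6 from right. Merged: [1, 4, 6]
Compare 8 vs 12: take 8 from left. Merged: [1, 4, 6, 8]
Compare 13 vs 12: take 12 from right. Merged: [1, 4, 6, 8, 12]
Append remaining from left: [13]. Merged: [1, 4, 6, 8, 12, 13]

Final merged array: [1, 4, 6, 8, 12, 13]
Total comparisons: 5

The merged array is [1, 4, 6, 8, 12, 13], requiring 5 comparisons. The merge step runs in O(n) time where n is the total number of elements.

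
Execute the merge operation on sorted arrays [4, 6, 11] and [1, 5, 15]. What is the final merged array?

Merging process:

Compare 4 vs 1: take 1 from right. Merged: [1]
Compare 4 vs 5: take 4 from left. Merged: [1, 4]
Compare 6 vs 5: take 5 from right. Merged: [1, 4, 5]
Compare 6 vs 15: take 6 from left. Merged: [1, 4, 5, 6]
Compare 11 vs 15: take 11 from left. Merged: [1, 4, 5, 6, 11]
Append remaining from right: [15]. Merged: [1, 4, 5, 6, 11, 15]

Final merged array: [1, 4, 5, 6, 11, 15]
Total comparisons: 5

The merged array is [1, 4, 5, 6, 11, 15], requiring 5 comparisons. The merge step runs in O(n) time where n is the total number of elements.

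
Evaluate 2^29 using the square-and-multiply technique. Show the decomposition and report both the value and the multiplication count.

Computing 2^29 by squaring (build up from 2^1; each line after the first costs one multiplication):

2^1 = 2
2^2 = (2^1)^2 = 2^2 = 4
2^3 = 2 * 2^2 = 2 * 4 = 8
2^6 = (2^3)^2 = 8^2 = 64
2^7 = 2 * 2^6 = 2 * 64 = 128
2^14 = (2^7)^2 = 128^2 = 16384
2^28 = (2^14)^2 = 16384^2 = 268435456
2^29 = 2 * 2^28 = 2 * 268435456 = 536870912

Result: 536870912
Multiplications needed: 7 (7 lines after 2^1)

2^29 = 536870912. Using exponentiation by squaring, this requires 7 multiplications. The key idea: if the exponent is even, square the half-power; if odd, multiply by the base once.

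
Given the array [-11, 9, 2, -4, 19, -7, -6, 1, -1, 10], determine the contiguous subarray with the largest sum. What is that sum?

Using Kadane's algorithm on [-11, 9, 2, -4, 19, -7, -6, 1, -1, 10]:

Scanning through the array:
Position 1 (value 9): max_ending_here = 9, max_so_far = 9
Position 2 (value 2): max_ending_here = 11, max_so_far = 11
Position 3 (value -4): max_ending_here = 7, max_so_far = 11
Position 4 (value 19): max_ending_here = 26, max_so_far = 26
Position 5 (value -7): max_ending_here = 19, max_so_far = 26
Position 6 (value -6): max_ending_here = 13, max_so_far = 26
Position 7 (value 1): max_ending_here = 14, max_so_far = 26
Position 8 (value -1): max_ending_here = 13, max_so_far = 26
Position 9 (value 10): max_ending_here = 23, max_so_far = 26

Maximum subarray: [9, 2, -4, 19]
Maximum sum: 26

The maximum subarray is [9, 2, -4, 19] with sum 26. This subarray runs from index 1 to index 4.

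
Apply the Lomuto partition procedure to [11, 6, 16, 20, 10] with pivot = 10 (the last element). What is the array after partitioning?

Lomuto partition with pivot = 10:

Initial array: [11, 6, 16, 20, 10]

arr[0]=11 > 10: no swap
arr[1]=6 <= 10: swap with position 0, array becomes [6, 11, 16, 20, 10]
arr[2]=16 > 10: no swap
arr[3]=20 > 10: no swap

Place pivot at position 1: [6, 10, 16, 20, 11]
Pivot position: 1

After partitioning with pivot 10, the array becomes [6, 10, 16, 20, 11]. The pivot is placed at index 1. All elements to the left of the pivot are <= 10, and all elements to the right are > 10.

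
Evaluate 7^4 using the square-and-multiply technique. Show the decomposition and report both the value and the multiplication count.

Computing 7^4 by squaring (build up from 7^1; each line after the first costs one multiplication):

7^1 = 7
7^2 = (7^1)^2 = 7^2 = 49
7^4 = (7^2)^2 = 49^2 = 2401

Result: 2401
Multiplications needed: 2 (2 lines after 7^1)

7^4 = 2401. Using exponentiation by squaring, this requires 2 multiplications. The key idea: if the exponent is even, square the half-power; if odd, multiply by the base once.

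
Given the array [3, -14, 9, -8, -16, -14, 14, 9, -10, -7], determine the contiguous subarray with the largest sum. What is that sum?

Using Kadane's algorithm on [3, -14, 9, -8, -16, -14, 14, 9, -10, -7]:

Scanning through the array:
Position 1 (value -14): max_ending_here = -11, max_so_far = 3
Position 2 (value 9): max_ending_here = 9, max_so_far = 9
Position 3 (value -8): max_ending_here = 1, max_so_far = 9
Position 4 (value -16): max_ending_here = -15, max_so_far = 9
Position 5 (value -14): max_ending_here = -14, max_so_far = 9
Position 6 (value 14): max_ending_here = 14, max_so_far = 14
Position 7 (value 9): max_ending_here = 23, max_so_far = 23
Position 8 (value -10): max_ending_here = 13, max_so_far = 23
Position 9 (value -7): max_ending_here = 6, max_so_far = 23

Maximum subarray: [14, 9]
Maximum sum: 23

The maximum subarray is [14, 9] with sum 23. This subarray runs from index 6 to index 7.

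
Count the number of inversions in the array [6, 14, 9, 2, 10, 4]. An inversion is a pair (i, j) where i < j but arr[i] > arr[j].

Finding inversions in [6, 14, 9, 2, 10, 4]:

(0, 3): arr[0]=6 > arr[3]=2
(0, 5): arr[0]=6 > arr[5]=4
(1, 2): arr[1]=14 > arr[2]=9
(1, 3): arr[1]=14 > arr[3]=2
(1, 4): arr[1]=14 > arr[4]=10
(1, 5): arr[1]=14 > arr[5]=4
(2, 3): arr[2]=9 > arr[3]=2
(2, 5): arr[2]=9 > arr[5]=4
(4, 5): arr[4]=10 > arr[5]=4

Total inversions: 9

The array has 9 inversion(s): (0,3), (0,5), (1,2), (1,3), (1,4), (1,5), (2,3), (2,5), (4,5). Each pair (i,j) satisfies i < j and arr[i] > arr[j].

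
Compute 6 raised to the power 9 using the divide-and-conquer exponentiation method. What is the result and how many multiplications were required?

Computing 6^9 by squaring (build up from 6^1; each line after the first costs one multiplication):

6^1 = 6
6^2 = (6^1)^2 = 6^2 = 36
6^4 = (6^2)^2 = 36^2 = 1296
6^8 = (6^4)^2 = 1296^2 = 1679616
6^9 = 6 * 6^8 = 6 * 1679616 = 10077696

Result: 10077696
Multiplications needed: 4 (4 lines after 6^1)

6^9 = 10077696. Using exponentiation by squaring, this requires 4 multiplications. The key idea: if the exponent is even, square the half-power; if odd, multiply by the base once.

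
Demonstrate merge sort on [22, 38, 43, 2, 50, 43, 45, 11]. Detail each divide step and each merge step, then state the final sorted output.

Merge sort trace:

Split: [22, 38, 43, 2, 50, 43, 45, 11] -> [22, 38, 43, 2] and [50, 43, 45, 11]
  Split: [22, 38, 43, 2] -> [22, 38] and [43, 2]
    Split: [22, 38] -> [22] and [38]
    Merge: [22] + [38] -> [22, 38]
    Split: [43, 2] -> [43] and [2]
    Merge: [43] + [2] -> [2, 43]
  Merge: [22, 38] + [2, 43] -> [2, 22, 38, 43]
  Split: [50, 43, 45, 11] -> [50, 43] and [45, 11]
    Split: [50, 43] -> [50] and [43]
    Merge: [50] + [43] -> [43, 50]
    Split: [45, 11] -> [45] and [11]
    Merge: [45] + [11] -> [11, 45]
  Merge: [43, 50] + [11, 45] -> [11, 43, 45, 50]
Merge: [2, 22, 38, 43] + [11, 43, 45, 50] -> [2, 11, 22, 38, 43, 43, 45, 50]

Final sorted array: [2, 11, 22, 38, 43, 43, 45, 50]

The merge sort proceeds by recursively splitting the array and merging sorted halves.
After all merges, the sorted array is [2, 11, 22, 38, 43, 43, 45, 50].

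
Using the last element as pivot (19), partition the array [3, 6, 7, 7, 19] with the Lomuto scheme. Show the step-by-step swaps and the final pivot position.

Lomuto partition with pivot = 19:

Initial array: [3, 6, 7, 7, 19]

arr[0]=3 <= 19: swap with position 0, array becomes [3, 6, 7, 7, 19]
arr[1]=6 <= 19: swap with position 1, array becomes [3, 6, 7, 7, 19]
arr[2]=7 <= 19: swap with position 2, array becomes [3, 6, 7, 7, 19]
arr[3]=7 <= 19: swap with position 3, array becomes [3, 6, 7, 7, 19]

Place pivot at position 4: [3, 6, 7, 7, 19]
Pivot position: 4

After partitioning with pivot 19, the array becomes [3, 6, 7, 7, 19]. The pivot is placed at index 4. All elements to the left of the pivot are <= 19, and all elements to the right are > 19.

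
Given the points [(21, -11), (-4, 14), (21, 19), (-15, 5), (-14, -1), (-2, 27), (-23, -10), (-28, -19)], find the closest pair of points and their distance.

Computing all pairwise distances among 8 points:

d((21, -11), (-4, 14)) = 35.3553
d((21, -11), (21, 19)) = 30.0
d((21, -11), (-15, 5)) = 39.3954
d((21, -11), (-14, -1)) = 36.4005
d((21, -11), (-2, 27)) = 44.4185
d((21, -11), (-23, -10)) = 44.0114
d((21, -11), (-28, -19)) = 49.6488
d((-4, 14), (21, 19)) = 25.4951
d((-4, 14), (-15, 5)) = 14.2127
d((-4, 14), (-14, -1)) = 18.0278
d((-4, 14), (-2, 27)) = 13.1529
d((-4, 14), (-23, -10)) = 30.6105
d((-4, 14), (-28, -19)) = 40.8044
d((21, 19), (-15, 5)) = 38.6264
d((21, 19), (-14, -1)) = 40.3113
d((21, 19), (-2, 27)) = 24.3516
d((21, 19), (-23, -10)) = 52.6972
d((21, 19), (-28, -19)) = 62.0081
d((-15, 5), (-14, -1)) = 6.0828 <-- minimum
d((-15, 5), (-2, 27)) = 25.5539
d((-15, 5), (-23, -10)) = 17.0
d((-15, 5), (-28, -19)) = 27.2947
d((-14, -1), (-2, 27)) = 30.4631
d((-14, -1), (-23, -10)) = 12.7279
d((-14, -1), (-28, -19)) = 22.8035
d((-2, 27), (-23, -10)) = 42.5441
d((-2, 27), (-28, -19)) = 52.8394
d((-23, -10), (-28, -19)) = 10.2956

Closest pair: (-15, 5) and (-14, -1) with distance 6.0828

The closest pair is (-15, 5) and (-14, -1) with Euclidean distance 6.0828. For 8 points, brute-force pairwise comparison is shown above. For large n, the divide-and-conquer algorithm (sort by x, recurse on halves, check the dividing strip) achieves O(n log n).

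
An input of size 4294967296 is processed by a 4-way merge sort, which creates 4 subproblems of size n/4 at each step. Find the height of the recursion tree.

For divide and conquer with division factor 4:

Problem sizes at each level:
Level 0: 4294967296
Level 1: 1073741824
Level 2: 268435456
Level 3: 67108864
Level 4: 16777216
Level 5: 4194304
Level 6: 1048576
Level 7: 262144
Level 8: 65536
Level 9: 16384
Level 10: 4096
Level 11: 1024
Level 12: 256
Level 13: 64
Level 14: 16
Level 15: 4
Level 16: 1

The root is level 0 and the size-1 base case is level 16 (the tree spans levels 0 through 16, i.e. 17 levels counting the root), so the depth is the number of divisions: log_4(4294967296) = 16

The recursion tree depth is log_4(4294967296) = 16. At each level, the problem size is divided by 4, so it takes 16 divisions to reduce to a base case of size 1. The algorithm makes 4 recursive calls at each level.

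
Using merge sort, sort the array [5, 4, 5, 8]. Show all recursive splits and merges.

Merge sort trace:

Split: [5, 4, 5, 8] -> [5, 4] and [5, 8]
  Split: [5, 4] -> [5] and [4]
  Merge: [5] + [4] -> [4, 5]
  Split: [5, 8] -> [5] and [8]
  Merge: [5] + [8] -> [5, 8]
Merge: [4, 5] + [5, 8] -> [4, 5, 5, 8]

Final sorted array: [4, 5, 5, 8]

The merge sort proceeds by recursively splitting the array and merging sorted halves.
After all merges, the sorted array is [4, 5, 5, 8].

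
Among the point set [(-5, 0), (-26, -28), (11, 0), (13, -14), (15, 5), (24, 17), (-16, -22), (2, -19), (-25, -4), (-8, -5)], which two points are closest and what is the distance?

Computing all pairwise distances among 10 points:

d((-5, 0), (-26, -28)) = 35.0
d((-5, 0), (11, 0)) = 16.0
d((-5, 0), (13, -14)) = 22.8035
d((-5, 0), (15, 5)) = 20.6155
d((-5, 0), (24, 17)) = 33.6155
d((-5, 0), (-16, -22)) = 24.5967
d((-5, 0), (2, -19)) = 20.2485
d((-5, 0), (-25, -4)) = 20.3961
d((-5, 0), (-8, -5)) = 5.831 <-- minimum
d((-26, -28), (11, 0)) = 46.4004
d((-26, -28), (13, -14)) = 41.4367
d((-26, -28), (15, 5)) = 52.6308
d((-26, -28), (24, 17)) = 67.2681
d((-26, -28), (-16, -22)) = 11.6619
d((-26, -28), (2, -19)) = 29.4109
d((-26, -28), (-25, -4)) = 24.0208
d((-26, -28), (-8, -5)) = 29.2062
d((11, 0), (13, -14)) = 14.1421
d((11, 0), (15, 5)) = 6.4031
d((11, 0), (24, 17)) = 21.4009
d((11, 0), (-16, -22)) = 34.8281
d((11, 0), (2, -19)) = 21.0238
d((11, 0), (-25, -4)) = 36.2215
d((11, 0), (-8, -5)) = 19.6469
d((13, -14), (15, 5)) = 19.105
d((13, -14), (24, 17)) = 32.8938
d((13, -14), (-16, -22)) = 30.0832
d((13, -14), (2, -19)) = 12.083
d((13, -14), (-25, -4)) = 39.2938
d((13, -14), (-8, -5)) = 22.8473
d((15, 5), (24, 17)) = 15.0
d((15, 5), (-16, -22)) = 41.1096
d((15, 5), (2, -19)) = 27.2947
d((15, 5), (-25, -4)) = 41.0
d((15, 5), (-8, -5)) = 25.0799
d((24, 17), (-16, -22)) = 55.8659
d((24, 17), (2, -19)) = 42.19
d((24, 17), (-25, -4)) = 53.3104
d((24, 17), (-8, -5)) = 38.833
d((-16, -22), (2, -19)) = 18.2483
d((-16, -22), (-25, -4)) = 20.1246
d((-16, -22), (-8, -5)) = 18.7883
d((2, -19), (-25, -4)) = 30.8869
d((2, -19), (-8, -5)) = 17.2047
d((-25, -4), (-8, -5)) = 17.0294

Closest pair: (-5, 0) and (-8, -5) with distance 5.831

The closest pair is (-5, 0) and (-8, -5) with Euclidean distance 5.831. For 10 points, brute-force pairwise comparison is shown above. For large n, the divide-and-conquer algorithm (sort by x, recurse on halves, check the dividing strip) achieves O(n log n).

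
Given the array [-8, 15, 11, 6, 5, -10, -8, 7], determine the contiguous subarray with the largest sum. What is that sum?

Using Kadane's algorithm on [-8, 15, 11, 6, 5, -10, -8, 7]:

Scanning through the array:
Position 1 (value 15): max_ending_here = 15, max_so_far = 15
Position 2 (value 11): max_ending_here = 26, max_so_far = 26
Position 3 (value 6): max_ending_here = 32, max_so_far = 32
Position 4 (value 5): max_ending_here = 37, max_so_far = 37
Position 5 (value -10): max_ending_here = 27, max_so_far = 37
Position 6 (value -8): max_ending_here = 19, max_so_far = 37
Position 7 (value 7): max_ending_here = 26, max_so_far = 37

Maximum subarray: [15, 11, 6, 5]
Maximum sum: 37

The maximum subarray is [15, 11, 6, 5] with sum 37. This subarray runs from index 1 to index 4.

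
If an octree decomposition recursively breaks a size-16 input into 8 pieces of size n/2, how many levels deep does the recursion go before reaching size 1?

For divide and conquer with division factor 2:

Problem sizes at each level:
Level 0: 16
Level 1: 8
Level 2: 4
Level 3: 2
Level 4: 1

The root is level 0 and the size-1 base case is level 4 (the tree spans levels 0 through 4, i.e. 5 levels counting the root), so the depth is the number of divisions: log_2(16) = 4

The recursion tree depth is log_2(16) = 4. At each level, the problem size is divided by 2, so it takes 4 divisions to reduce to a base case of size 1. The algorithm makes 8 recursive calls at each level.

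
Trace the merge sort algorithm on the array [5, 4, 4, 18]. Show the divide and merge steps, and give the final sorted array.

Merge sort trace:

Split: [5, 4, 4, 18] -> [5, 4] and [4, 18]
  Split: [5, 4] -> [5] and [4]
  Merge: [5] + [4] -> [4, 5]
  Split: [4, 18] -> [4] and [18]
  Merge: [4] + [18] -> [4, 18]
Merge: [4, 5] + [4, 18] -> [4, 4, 5, 18]

Final sorted array: [4, 4, 5, 18]

The merge sort proceeds by recursively splitting the array and merging sorted halves.
After all merges, the sorted array is [4, 4, 5, 18].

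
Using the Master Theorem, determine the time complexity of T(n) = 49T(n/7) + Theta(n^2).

Master Theorem for T(n) = 49T(n/7) + O(n^2):

a = 49, b = 7, c = 2
log_b(a) = log_7(49) = 2.0000

Case 2: c = 2 = log_7(49) = 2.0000
T(n) = O(n^2 log n) = O(n^2 log n)

For T(n) = 49T(n/7) + O(n^2): log_7(49) = 2.0000. This is Case 2 of the Master Theorem (c = log_b(a), equal work at all levels), giving O(n^2 log n).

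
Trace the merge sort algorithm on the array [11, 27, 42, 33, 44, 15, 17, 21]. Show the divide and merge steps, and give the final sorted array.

Merge sort trace:

Split: [11, 27, 42, 33, 44, 15, 17, 21] -> [11, 27, 42, 33] and [44, 15, 17, 21]
  Split: [11, 27, 42, 33] -> [11, 27] and [42, 33]
    Split: [11, 27] -> [11] and [27]
    Merge: [11] + [27] -> [11, 27]
    Split: [42, 33] -> [42] and [33]
    Merge: [42] + [33] -> [33, 42]
  Merge: [11, 27] + [33, 42] -> [11, 27, 33, 42]
  Split: [44, 15, 17, 21] -> [44, 15] and [17, 21]
    Split: [44, 15] -> [44] and [15]
    Merge: [44] + [15] -> [15, 44]
    Split: [17, 21] -> [17] and [21]
    Merge: [17] + [21] -> [17, 21]
  Merge: [15, 44] + [17, 21] -> [15, 17, 21, 44]
Merge: [11, 27, 33, 42] + [15, 17, 21, 44] -> [11, 15, 17, 21, 27, 33, 42, 44]

Final sorted array: [11, 15, 17, 21, 27, 33, 42, 44]

The merge sort proceeds by recursively splitting the array and merging sorted halves.
After all merges, the sorted array is [11, 15, 17, 21, 27, 33, 42, 44].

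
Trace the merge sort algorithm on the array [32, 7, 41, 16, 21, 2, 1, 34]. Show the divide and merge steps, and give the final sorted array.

Merge sort trace:

Split: [32, 7, 41, 16, 21, 2, 1, 34] -> [32, 7, 41, 16] and [21, 2, 1, 34]
  Split: [32, 7, 41, 16] -> [32, 7] and [41, 16]
    Split: [32, 7] -> [32] and [7]
    Merge: [32] + [7] -> [7, 32]
    Split: [41, 16] -> [41] and [16]
    Merge: [41] + [16] -> [16, 41]
  Merge: [7, 32] + [16, 41] -> [7, 16, 32, 41]
  Split: [21, 2, 1, 34] -> [21, 2] and [1, 34]
    Split: [21, 2] -> [21] and [2]
    Merge: [21] + [2] -> [2, 21]
    Split: [1, 34] -> [1] and [34]
    Merge: [1] + [34] -> [1, 34]
  Merge: [2, 21] + [1, 34] -> [1, 2, 21, 34]
Merge: [7, 16, 32, 41] + [1, 2, 21, 34] -> [1, 2, 7, 16, 21, 32, 34, 41]

Final sorted array: [1, 2, 7, 16, 21, 32, 34, 41]

The merge sort proceeds by recursively splitting the array and merging sorted halves.
After all merges, the sorted array is [1, 2, 7, 16, 21, 32, 34, 41].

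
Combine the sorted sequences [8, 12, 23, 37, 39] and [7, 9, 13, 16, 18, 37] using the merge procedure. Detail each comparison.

Merging process:

Compare 8 vs 7: take 7 from right. Merged: [7]
Compare 8 vs 9: take 8 from left. Merged: [7, 8]
Compare 12 vs 9: take 9 from right. Merged: [7, 8, 9]
Compare 12 vs 13: take 12 from left. Merged: [7, 8, 9, 12]
Compare 23 vs 13: take 13 from right. Merged: [7, 8, 9, 12, 13]
Compare 23 vs 16: take 16 from right. Merged: [7, 8, 9, 12, 13, 16]
Compare 23 vs 18: take 18 from right. Merged: [7, 8, 9, 12, 13, 16, 18]
Compare 23 vs 37: take 23 from left. Merged: [7, 8, 9, 12, 13, 16, 18, 23]
Compare 37 vs 37: take 37 from left. Merged: [7, 8, 9, 12, 13, 16, 18, 23, 37]
Compare 39 vs 37: take 37 from right. Merged: [7, 8, 9, 12, 13, 16, 18, 23, 37, 37]
Append remaining from left: [39]. Merged: [7, 8, 9, 12, 13, 16, 18, 23, 37, 37, 39]

Final merged array: [7, 8, 9, 12, 13, 16, 18, 23, 37, 37, 39]
Total comparisons: 10

The merged array is [7, 8, 9, 12, 13, 16, 18, 23, 37, 37, 39], requiring 10 comparisons. The merge step runs in O(n) time where n is the total number of elements.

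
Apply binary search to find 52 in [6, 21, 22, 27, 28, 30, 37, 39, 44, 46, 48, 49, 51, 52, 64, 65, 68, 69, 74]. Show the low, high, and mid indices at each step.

Binary search for 52 in [6, 21, 22, 27, 28, 30, 37, 39, 44, 46, 48, 49, 51, 52, 64, 65, 68, 69, 74]:

lo=0, hi=18, mid=9, arr[mid]=46 -> 46 < 52, search right half
lo=10, hi=18, mid=14, arr[mid]=64 -> 64 > 52, search left half
lo=10, hi=13, mid=11, arr[mid]=49 -> 49 < 52, search right half
lo=12, hi=13, mid=12, arr[mid]=51 -> 51 < 52, search right half
lo=13, hi=13, mid=13, arr[mid]=52 -> Found target at index 13!

Binary search finds 52 at index 13 after 5 comparisons. The search repeatedly halves the search space by comparing with the middle element.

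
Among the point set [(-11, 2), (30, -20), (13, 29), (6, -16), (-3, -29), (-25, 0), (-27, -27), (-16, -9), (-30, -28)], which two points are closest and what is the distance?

Computing all pairwise distances among 9 points:

d((-11, 2), (30, -20)) = 46.5296
d((-11, 2), (13, 29)) = 36.1248
d((-11, 2), (6, -16)) = 24.7588
d((-11, 2), (-3, -29)) = 32.0156
d((-11, 2), (-25, 0)) = 14.1421
d((-11, 2), (-27, -27)) = 33.121
d((-11, 2), (-16, -9)) = 12.083
d((-11, 2), (-30, -28)) = 35.5106
d((30, -20), (13, 29)) = 51.8652
d((30, -20), (6, -16)) = 24.3311
d((30, -20), (-3, -29)) = 34.2053
d((30, -20), (-25, 0)) = 58.5235
d((30, -20), (-27, -27)) = 57.4282
d((30, -20), (-16, -9)) = 47.2969
d((30, -20), (-30, -28)) = 60.531
d((13, 29), (6, -16)) = 45.5412
d((13, 29), (-3, -29)) = 60.1664
d((13, 29), (-25, 0)) = 47.8017
d((13, 29), (-27, -27)) = 68.8186
d((13, 29), (-16, -9)) = 47.8017
d((13, 29), (-30, -28)) = 71.4003
d((6, -16), (-3, -29)) = 15.8114
d((6, -16), (-25, 0)) = 34.8855
d((6, -16), (-27, -27)) = 34.7851
d((6, -16), (-16, -9)) = 23.0868
d((6, -16), (-30, -28)) = 37.9473
d((-3, -29), (-25, 0)) = 36.4005
d((-3, -29), (-27, -27)) = 24.0832
d((-3, -29), (-16, -9)) = 23.8537
d((-3, -29), (-30, -28)) = 27.0185
d((-25, 0), (-27, -27)) = 27.074
d((-25, 0), (-16, -9)) = 12.7279
d((-25, 0), (-30, -28)) = 28.4429
d((-27, -27), (-16, -9)) = 21.095
d((-27, -27), (-30, -28)) = 3.1623 <-- minimum
d((-16, -9), (-30, -28)) = 23.6008

Closest pair: (-27, -27) and (-30, -28) with distance 3.1623

The closest pair is (-27, -27) and (-30, -28) with Euclidean distance 3.1623. For 9 points, brute-force pairwise comparison is shown above. For large n, the divide-and-conquer algorithm (sort by x, recurse on halves, check the dividing strip) achieves O(n log n).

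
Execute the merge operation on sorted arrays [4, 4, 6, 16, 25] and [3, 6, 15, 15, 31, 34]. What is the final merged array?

Merging process:

Compare 4 vs 3: take 3 from right. Merged: [3]
Compare 4 vs 6: take 4 from left. Merged: [3, 4]
Compare 4 vs 6: take 4 from left. Merged: [3, 4, 4]
Compare 6 vs 6: take 6 from left. Merged: [3, 4, 4, 6]
Compare 16 vs 6: take 6 from right. Merged: [3, 4, 4, 6, 6]
Compare 16 vs 15: take 15 from right. Merged: [3, 4, 4, 6, 6, 15]
Compare 16 vs 15: take 15 from right. Merged: [3, 4, 4, 6, 6, 15, 15]
Compare 16 vs 31: take 16 from left. Merged: [3, 4, 4, 6, 6, 15, 15, 16]
Compare 25 vs 31: take 25 from left. Merged: [3, 4, 4, 6, 6, 15, 15, 16, 25]
Append remaining from right: [31, 34]. Merged: [3, 4, 4, 6, 6, 15, 15, 16, 25, 31, 34]

Final merged array: [3, 4, 4, 6, 6, 15, 15, 16, 25, 31, 34]
Total comparisons: 9

The merged array is [3, 4, 4, 6, 6, 15, 15, 16, 25, 31, 34], requiring 9 comparisons. The merge step runs in O(n) time where n is the total number of elements.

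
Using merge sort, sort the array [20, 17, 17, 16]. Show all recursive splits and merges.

Merge sort trace:

Split: [20, 17, 17, 16] -> [20, 17] and [17, 16]
  Split: [20, 17] -> [20] and [17]
  Merge: [20] + [17] -> [17, 20]
  Split: [17, 16] -> [17] and [16]
  Merge: [17] + [16] -> [16, 17]
Merge: [17, 20] + [16, 17] -> [16, 17, 17, 20]

Final sorted array: [16, 17, 17, 20]

The merge sort proceeds by recursively splitting the array and merging sorted halves.
After all merges, the sorted array is [16, 17, 17, 20].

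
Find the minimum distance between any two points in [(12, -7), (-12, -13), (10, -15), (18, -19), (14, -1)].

Computing all pairwise distances among 5 points:

d((12, -7), (-12, -13)) = 24.7386
d((12, -7), (10, -15)) = 8.2462
d((12, -7), (18, -19)) = 13.4164
d((12, -7), (14, -1)) = 6.3246 <-- minimum
d((-12, -13), (10, -15)) = 22.0907
d((-12, -13), (18, -19)) = 30.5941
d((-12, -13), (14, -1)) = 28.6356
d((10, -15), (18, -19)) = 8.9443
d((10, -15), (14, -1)) = 14.5602
d((18, -19), (14, -1)) = 18.4391

Closest pair: (12, -7) and (14, -1) with distance 6.3246

The closest pair is (12, -7) and (14, -1) with Euclidean distance 6.3246. For 5 points, brute-force pairwise comparison is shown above. For large n, the divide-and-conquer algorithm (sort by x, recurse on halves, check the dividing strip) achieves O(n log n).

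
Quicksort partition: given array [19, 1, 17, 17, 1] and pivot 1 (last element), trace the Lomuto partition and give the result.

Lomuto partition with pivot = 1:

Initial array: [19, 1, 17, 17, 1]

arr[0]=19 > 1: no swap
arr[1]=1 <= 1: swap with position 0, array becomes [1, 19, 17, 17, 1]
arr[2]=17 > 1: no swap
arr[3]=17 > 1: no swap

Place pivot at position 1: [1, 1, 17, 17, 19]
Pivot position: 1

After partitioning with pivot 1, the array becomes [1, 1, 17, 17, 19]. The pivot is placed at index 1. All elements to the left of the pivot are <= 1, and all elements to the right are > 1.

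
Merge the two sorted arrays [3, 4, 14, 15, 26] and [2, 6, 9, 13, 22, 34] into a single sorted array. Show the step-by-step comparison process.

Merging process:

Compare 3 vs 2: take 2 from right. Merged: [2]
Compare 3 vs 6: take 3 from left. Merged: [2, 3]
Compare 4 vs 6: take 4 from left. Merged: [2, 3, 4]
Compare 14 vs 6: take 6 from right. Merged: [2, 3, 4, 6]
Compare 14 vs 9: take 9 from right. Merged: [2, 3, 4, 6, 9]
Compare 14 vs 13: take 13 from right. Merged: [2, 3, 4, 6, 9, 13]
Compare 14 vs 22: take 14 from left. Merged: [2, 3, 4, 6, 9, 13, 14]
Compare 15 vs 22: take 15 from left. Merged: [2, 3, 4, 6, 9, 13, 14, 15]
Compare 26 vs 22: take 22 from right. Merged: [2, 3, 4, 6, 9, 13, 14, 15, 22]
Compare 26 vs 34: take 26 from left. Merged: [2, 3, 4, 6, 9, 13, 14, 15, 22, 26]
Append remaining from right: [34]. Merged: [2, 3, 4, 6, 9, 13, 14, 15, 22, 26, 34]

Final merged array: [2, 3, 4, 6, 9, 13, 14, 15, 22, 26, 34]
Total comparisons: 10

The merged array is [2, 3, 4, 6, 9, 13, 14, 15, 22, 26, 34], requiring 10 comparisons. The merge step runs in O(n) time where n is the total number of elements.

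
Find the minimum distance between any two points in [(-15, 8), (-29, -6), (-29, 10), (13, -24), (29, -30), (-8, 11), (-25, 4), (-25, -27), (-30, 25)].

Computing all pairwise distances among 9 points:

d((-15, 8), (-29, -6)) = 19.799
d((-15, 8), (-29, 10)) = 14.1421
d((-15, 8), (13, -24)) = 42.5206
d((-15, 8), (29, -30)) = 58.1378
d((-15, 8), (-8, 11)) = 7.6158
d((-15, 8), (-25, 4)) = 10.7703
d((-15, 8), (-25, -27)) = 36.4005
d((-15, 8), (-30, 25)) = 22.6716
d((-29, -6), (-29, 10)) = 16.0
d((-29, -6), (13, -24)) = 45.6946
d((-29, -6), (29, -30)) = 62.7694
d((-29, -6), (-8, 11)) = 27.0185
d((-29, -6), (-25, 4)) = 10.7703
d((-29, -6), (-25, -27)) = 21.3776
d((-29, -6), (-30, 25)) = 31.0161
d((-29, 10), (13, -24)) = 54.037
d((-29, 10), (29, -30)) = 70.4557
d((-29, 10), (-8, 11)) = 21.0238
d((-29, 10), (-25, 4)) = 7.2111 <-- minimum
d((-29, 10), (-25, -27)) = 37.2156
d((-29, 10), (-30, 25)) = 15.0333
d((13, -24), (29, -30)) = 17.088
d((13, -24), (-8, 11)) = 40.8167
d((13, -24), (-25, 4)) = 47.2017
d((13, -24), (-25, -27)) = 38.1182
d((13, -24), (-30, 25)) = 65.192
d((29, -30), (-8, 11)) = 55.2268
d((29, -30), (-25, 4)) = 63.8122
d((29, -30), (-25, -27)) = 54.0833
d((29, -30), (-30, 25)) = 80.6598
d((-8, 11), (-25, 4)) = 18.3848
d((-8, 11), (-25, -27)) = 41.6293
d((-8, 11), (-30, 25)) = 26.0768
d((-25, 4), (-25, -27)) = 31.0
d((-25, 4), (-30, 25)) = 21.587
d((-25, -27), (-30, 25)) = 52.2398

Closest pair: (-29, 10) and (-25, 4) with distance 7.2111

The closest pair is (-29, 10) and (-25, 4) with Euclidean distance 7.2111. For 9 points, brute-force pairwise comparison is shown above. For large n, the divide-and-conquer algorithm (sort by x, recurse on halves, check the dividing strip) achieves O(n log n).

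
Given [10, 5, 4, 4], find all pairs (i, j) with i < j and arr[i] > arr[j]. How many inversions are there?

Finding inversions in [10, 5, 4, 4]:

(0, 1): arr[0]=10 > arr[1]=5
(0, 2): arr[0]=10 > arr[2]=4
(0, 3): arr[0]=10 > arr[3]=4
(1, 2): arr[1]=5 > arr[2]=4
(1, 3): arr[1]=5 > arr[3]=4

Total inversions: 5

The array has 5 inversion(s): (0,1), (0,2), (0,3), (1,2), (1,3). Each pair (i,j) satisfies i < j and arr[i] > arr[j].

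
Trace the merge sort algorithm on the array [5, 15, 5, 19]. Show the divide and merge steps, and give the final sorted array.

Merge sort trace:

Split: [5, 15, 5, 19] -> [5, 15] and [5, 19]
  Split: [5, 15] -> [5] and [15]
  Merge: [5] + [15] -> [5, 15]
  Split: [5, 19] -> [5] and [19]
  Merge: [5] + [19] -> [5, 19]
Merge: [5, 15] + [5, 19] -> [5, 5, 15, 19]

Final sorted array: [5, 5, 15, 19]

The merge sort proceeds by recursively splitting the array and merging sorted halves.
After all merges, the sorted array is [5, 5, 15, 19].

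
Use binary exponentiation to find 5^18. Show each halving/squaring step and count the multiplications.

Computing 5^18 by squaring (build up from 5^1; each line after the first costs one multiplication):

5^1 = 5
5^2 = (5^1)^2 = 5^2 = 25
5^4 = (5^2)^2 = 25^2 = 625
5^8 = (5^4)^2 = 625^2 = 390625
5^9 = 5 * 5^8 = 5 * 390625 = 1953125
5^18 = (5^9)^2 = 1953125^2 = 3814697265625

Result: 3814697265625
Multiplications needed: 5 (5 lines after 5^1)

5^18 = 3814697265625. Using exponentiation by squaring, this requires 5 multiplications. The key idea: if the exponent is even, square the half-power; if odd, multiply by the base once.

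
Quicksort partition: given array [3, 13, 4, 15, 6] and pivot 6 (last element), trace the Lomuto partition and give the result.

Lomuto partition with pivot = 6:

Initial array: [3, 13, 4, 15, 6]

arr[0]=3 <= 6: swap with position 0, array becomes [3, 13, 4, 15, 6]
arr[1]=13 > 6: no swap
arr[2]=4 <= 6: swap with position 1, array becomes [3, 4, 13, 15, 6]
arr[3]=15 > 6: no swap

Place pivot at position 2: [3, 4, 6, 15, 13]
Pivot position: 2

After partitioning with pivot 6, the array becomes [3, 4, 6, 15, 13]. The pivot is placed at index 2. All elements to the left of the pivot are <= 6, and all elements to the right are > 6.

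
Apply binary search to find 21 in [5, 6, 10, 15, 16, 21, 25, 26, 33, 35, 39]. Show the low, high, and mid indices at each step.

Binary search for 21 in [5, 6, 10, 15, 16, 21, 25, 26, 33, 35, 39]:

lo=0, hi=10, mid=5, arr[mid]=21 -> Found target at index 5!

Binary search finds 21 at index 5 after 1 comparisons. The search repeatedly halves the search space by comparing with the middle element.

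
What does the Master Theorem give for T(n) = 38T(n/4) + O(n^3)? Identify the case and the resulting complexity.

Master Theorem for T(n) = 38T(n/4) + O(n^3):

a = 38, b = 4, c = 3
log_b(a) = log_4(38) = 2.6240

Case 3: c = 3 > log_4(38) = 2.6240
T(n) = O(n^3) = O(n^3)

For T(n) = 38T(n/4) + O(n^3): log_4(38) = 2.6240. This is Case 3 of the Master Theorem (c > log_b(a), work dominated by root), giving O(n^3).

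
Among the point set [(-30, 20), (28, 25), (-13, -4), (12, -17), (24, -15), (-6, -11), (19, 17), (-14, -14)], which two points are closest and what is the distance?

Computing all pairwise distances among 8 points:

d((-30, 20), (28, 25)) = 58.2151
d((-30, 20), (-13, -4)) = 29.4109
d((-30, 20), (12, -17)) = 55.9732
d((-30, 20), (24, -15)) = 64.3506
d((-30, 20), (-6, -11)) = 39.2046
d((-30, 20), (19, 17)) = 49.0918
d((-30, 20), (-14, -14)) = 37.5766
d((28, 25), (-13, -4)) = 50.2195
d((28, 25), (12, -17)) = 44.9444
d((28, 25), (24, -15)) = 40.1995
d((28, 25), (-6, -11)) = 49.5177
d((28, 25), (19, 17)) = 12.0416
d((28, 25), (-14, -14)) = 57.3149
d((-13, -4), (12, -17)) = 28.178
d((-13, -4), (24, -15)) = 38.6005
d((-13, -4), (-6, -11)) = 9.8995
d((-13, -4), (19, 17)) = 38.2753
d((-13, -4), (-14, -14)) = 10.0499
d((12, -17), (24, -15)) = 12.1655
d((12, -17), (-6, -11)) = 18.9737
d((12, -17), (19, 17)) = 34.7131
d((12, -17), (-14, -14)) = 26.1725
d((24, -15), (-6, -11)) = 30.2655
d((24, -15), (19, 17)) = 32.3883
d((24, -15), (-14, -14)) = 38.0132
d((-6, -11), (19, 17)) = 37.5366
d((-6, -11), (-14, -14)) = 8.544 <-- minimum
d((19, 17), (-14, -14)) = 45.2769

Closest pair: (-6, -11) and (-14, -14) with distance 8.544

The closest pair is (-6, -11) and (-14, -14) with Euclidean distance 8.544. For 8 points, brute-force pairwise comparison is shown above. For large n, the divide-and-conquer algorithm (sort by x, recurse on halves, check the dividing strip) achieves O(n log n).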